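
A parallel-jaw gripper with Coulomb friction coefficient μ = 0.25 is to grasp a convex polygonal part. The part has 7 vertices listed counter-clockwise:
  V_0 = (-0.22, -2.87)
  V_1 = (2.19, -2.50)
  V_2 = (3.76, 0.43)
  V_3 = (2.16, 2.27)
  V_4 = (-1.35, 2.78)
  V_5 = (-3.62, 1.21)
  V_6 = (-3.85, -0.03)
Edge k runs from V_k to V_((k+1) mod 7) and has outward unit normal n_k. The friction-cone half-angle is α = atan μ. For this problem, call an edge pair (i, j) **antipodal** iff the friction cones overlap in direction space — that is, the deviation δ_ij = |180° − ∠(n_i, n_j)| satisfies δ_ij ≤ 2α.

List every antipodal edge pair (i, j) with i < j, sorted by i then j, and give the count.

α = atan 0.25 = 14.04°;  2α = 28.07°
n_0 = (+0.1517, -0.9884)
n_1 = (+0.8814, -0.4723)
n_2 = (+0.7546, +0.6562)
n_3 = (+0.1438, +0.9896)
n_4 = (-0.5688, +0.8225)
n_5 = (-0.9832, +0.1824)
n_6 = (-0.6162, -0.7876)
  (0,1): δ = 126.91°  ·
  (0,2): δ = 57.72°  ·
  (0,3): δ = 17.00°  ✓
  (0,4): δ = 25.94°  ✓
  (0,5): δ = 70.76°  ·
  (0,6): δ = 133.23°  ·
  (1,2): δ = 110.81°  ·
  (1,3): δ = 70.08°  ·
  (1,4): δ = 27.15°  ✓
  (1,5): δ = 17.68°  ✓
  (1,6): δ = 80.15°  ·
  (2,3): δ = 139.28°  ·
  (2,4): δ = 96.34°  ·
  (2,5): δ = 51.52°  ·
  (2,6): δ = 10.95°  ✓
  (3,4): δ = 137.06°  ·
  (3,5): δ = 92.24°  ·
  (3,6): δ = 29.77°  ·
  (4,5): δ = 135.18°  ·
  (4,6): δ = 72.71°  ·
  (5,6): δ = 117.53°  ·
antipodal pairs: 5

count = 5; pairs: (0,3), (0,4), (1,4), (1,5), (2,6)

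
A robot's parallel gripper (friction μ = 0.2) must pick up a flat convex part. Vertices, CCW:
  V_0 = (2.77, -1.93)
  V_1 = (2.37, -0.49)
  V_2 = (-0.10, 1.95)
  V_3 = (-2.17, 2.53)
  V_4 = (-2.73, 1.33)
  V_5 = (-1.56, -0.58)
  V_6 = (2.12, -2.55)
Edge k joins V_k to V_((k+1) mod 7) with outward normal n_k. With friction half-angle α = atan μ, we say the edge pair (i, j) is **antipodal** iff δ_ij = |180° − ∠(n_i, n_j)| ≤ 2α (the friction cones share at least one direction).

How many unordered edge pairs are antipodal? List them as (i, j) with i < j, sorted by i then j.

α = atan 0.2 = 11.31°;  2α = 22.62°
n_0 = (+0.9635, +0.2676)
n_1 = (+0.7028, +0.7114)
n_2 = (+0.2698, +0.9629)
n_3 = (-0.9062, +0.4229)
n_4 = (-0.8527, -0.5224)
n_5 = (-0.4720, -0.8816)
n_6 = (+0.6902, -0.7236)
  (0,1): δ = 150.17°  ·
  (0,2): δ = 121.18°  ·
  (0,3): δ = 40.54°  ·
  (0,4): δ = 15.97°  ✓
  (0,5): δ = 46.31°  ·
  (0,6): δ = 118.12°  ·
  (1,2): δ = 151.00°  ·
  (1,3): δ = 70.37°  ·
  (1,4): δ = 13.86°  ✓
  (1,5): δ = 16.49°  ✓
  (1,6): δ = 88.30°  ·
  (2,3): δ = 99.36°  ·
  (2,4): δ = 42.86°  ·
  (2,5): δ = 12.51°  ✓
  (2,6): δ = 59.30°  ·
  (3,4): δ = 123.49°  ·
  (3,5): δ = 93.14°  ·
  (3,6): δ = 21.34°  ✓
  (4,5): δ = 149.65°  ·
  (4,6): δ = 77.84°  ·
  (5,6): δ = 108.19°  ·
antipodal pairs: 5

count = 5; pairs: (0,4), (1,4), (1,5), (2,5), (3,6)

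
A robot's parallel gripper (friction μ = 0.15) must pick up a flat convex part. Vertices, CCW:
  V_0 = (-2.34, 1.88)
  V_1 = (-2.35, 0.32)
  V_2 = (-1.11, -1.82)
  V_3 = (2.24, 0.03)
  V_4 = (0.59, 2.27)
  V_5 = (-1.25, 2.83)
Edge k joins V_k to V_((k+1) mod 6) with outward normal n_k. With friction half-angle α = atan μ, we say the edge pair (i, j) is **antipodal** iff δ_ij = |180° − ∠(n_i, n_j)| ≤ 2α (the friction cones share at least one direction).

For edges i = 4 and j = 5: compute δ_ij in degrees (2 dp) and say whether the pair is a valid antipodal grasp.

δ = 122.00°, invalid

α = atan 0.15 = 8.53°;  2α = 17.06°
edge 4: e_4 = (-1.84, +0.56);  n_4 = (+0.2912, +0.9567)
edge 5: e_5 = (-1.09, -0.95);  n_5 = (-0.6570, +0.7539)
∠(n_4, n_5) = 58.00°
δ = |180° − 58.00°| = 122.00°
122.00° > 2α = 17.06°  →  invalid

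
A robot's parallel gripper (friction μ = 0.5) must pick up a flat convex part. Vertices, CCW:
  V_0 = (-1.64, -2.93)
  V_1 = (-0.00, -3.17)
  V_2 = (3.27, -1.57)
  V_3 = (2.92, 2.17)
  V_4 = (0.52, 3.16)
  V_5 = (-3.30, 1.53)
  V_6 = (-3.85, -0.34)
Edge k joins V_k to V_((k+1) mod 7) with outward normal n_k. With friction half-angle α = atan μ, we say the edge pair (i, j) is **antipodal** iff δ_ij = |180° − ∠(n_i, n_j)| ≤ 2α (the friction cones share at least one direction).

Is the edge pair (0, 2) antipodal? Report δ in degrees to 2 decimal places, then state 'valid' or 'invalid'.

δ = 76.33°, invalid

α = atan 0.5 = 26.57°;  2α = 53.13°
edge 0: e_0 = (+1.64, -0.24);  n_0 = (-0.1448, -0.9895)
edge 2: e_2 = (-0.35, +3.74);  n_2 = (+0.9956, +0.0932)
∠(n_0, n_2) = 103.67°
δ = |180° − 103.67°| = 76.33°
76.33° > 2α = 53.13°  →  invalid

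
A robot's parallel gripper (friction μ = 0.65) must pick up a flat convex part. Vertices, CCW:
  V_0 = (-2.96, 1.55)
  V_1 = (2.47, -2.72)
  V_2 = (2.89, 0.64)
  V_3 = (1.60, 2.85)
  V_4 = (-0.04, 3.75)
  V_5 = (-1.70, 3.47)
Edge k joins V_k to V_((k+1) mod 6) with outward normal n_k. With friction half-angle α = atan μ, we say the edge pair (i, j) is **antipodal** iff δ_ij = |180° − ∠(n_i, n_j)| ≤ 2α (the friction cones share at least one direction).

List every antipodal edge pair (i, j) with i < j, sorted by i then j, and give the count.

α = atan 0.65 = 33.02°;  2α = 66.05°
n_0 = (-0.6181, -0.7861)
n_1 = (+0.9923, -0.1240)
n_2 = (+0.8636, +0.5041)
n_3 = (+0.4811, +0.8767)
n_4 = (-0.1663, +0.9861)
n_5 = (-0.8360, +0.5487)
  (0,1): δ = 58.94°  ✓
  (0,2): δ = 21.55°  ✓
  (0,3): δ = 9.42°  ✓
  (0,4): δ = 47.75°  ✓
  (0,5): δ = 94.91°  ·
  (1,2): δ = 142.60°  ·
  (1,3): δ = 111.63°  ·
  (1,4): δ = 73.30°  ·
  (1,5): δ = 26.15°  ✓
  (2,3): δ = 149.03°  ·
  (2,4): δ = 110.70°  ·
  (2,5): δ = 63.55°  ✓
  (3,4): δ = 141.67°  ·
  (3,5): δ = 94.52°  ·
  (4,5): δ = 132.85°  ·
antipodal pairs: 6

count = 6; pairs: (0,1), (0,2), (0,3), (0,4), (1,5), (2,5)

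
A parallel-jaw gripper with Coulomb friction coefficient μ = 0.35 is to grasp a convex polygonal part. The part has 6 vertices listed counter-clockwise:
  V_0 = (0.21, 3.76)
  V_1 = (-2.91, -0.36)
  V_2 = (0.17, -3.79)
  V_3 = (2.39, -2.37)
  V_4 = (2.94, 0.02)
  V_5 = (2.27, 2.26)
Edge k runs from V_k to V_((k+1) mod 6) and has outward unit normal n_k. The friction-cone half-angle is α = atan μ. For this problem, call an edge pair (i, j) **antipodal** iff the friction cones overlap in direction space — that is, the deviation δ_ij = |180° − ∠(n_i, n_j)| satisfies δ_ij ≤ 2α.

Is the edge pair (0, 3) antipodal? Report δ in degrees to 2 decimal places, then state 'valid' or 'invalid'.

δ = 24.18°, valid

α = atan 0.35 = 19.29°;  2α = 38.58°
edge 0: e_0 = (-3.12, -4.12);  n_0 = (-0.7972, +0.6037)
edge 3: e_3 = (+0.55, +2.39);  n_3 = (+0.9745, -0.2243)
∠(n_0, n_3) = 155.82°
δ = |180° − 155.82°| = 24.18°
24.18° ≤ 2α = 38.58°  →  valid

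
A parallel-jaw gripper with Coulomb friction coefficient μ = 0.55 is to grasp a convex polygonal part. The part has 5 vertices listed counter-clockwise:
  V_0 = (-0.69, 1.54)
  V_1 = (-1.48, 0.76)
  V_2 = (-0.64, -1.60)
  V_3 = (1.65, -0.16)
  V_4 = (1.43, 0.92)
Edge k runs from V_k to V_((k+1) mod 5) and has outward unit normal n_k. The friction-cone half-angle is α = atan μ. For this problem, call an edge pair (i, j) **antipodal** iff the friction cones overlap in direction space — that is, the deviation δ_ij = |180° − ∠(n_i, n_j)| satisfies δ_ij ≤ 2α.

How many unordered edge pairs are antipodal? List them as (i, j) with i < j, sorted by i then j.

count = 5; pairs: (0,2), (0,3), (1,3), (1,4), (2,4)

α = atan 0.55 = 28.81°;  2α = 57.62°
n_0 = (-0.7026, +0.7116)
n_1 = (-0.9421, -0.3353)
n_2 = (+0.5323, -0.8465)
n_3 = (+0.9799, +0.1996)
n_4 = (+0.2807, +0.9598)
  (0,1): δ = 115.04°  ·
  (0,2): δ = 12.47°  ✓
  (0,3): δ = 56.88°  ✓
  (0,4): δ = 119.06°  ·
  (1,2): δ = 77.43°  ·
  (1,3): δ = 8.08°  ✓
  (1,4): δ = 54.11°  ✓
  (2,3): δ = 110.65°  ·
  (2,4): δ = 48.46°  ✓
  (3,4): δ = 117.82°  ·
antipodal pairs: 5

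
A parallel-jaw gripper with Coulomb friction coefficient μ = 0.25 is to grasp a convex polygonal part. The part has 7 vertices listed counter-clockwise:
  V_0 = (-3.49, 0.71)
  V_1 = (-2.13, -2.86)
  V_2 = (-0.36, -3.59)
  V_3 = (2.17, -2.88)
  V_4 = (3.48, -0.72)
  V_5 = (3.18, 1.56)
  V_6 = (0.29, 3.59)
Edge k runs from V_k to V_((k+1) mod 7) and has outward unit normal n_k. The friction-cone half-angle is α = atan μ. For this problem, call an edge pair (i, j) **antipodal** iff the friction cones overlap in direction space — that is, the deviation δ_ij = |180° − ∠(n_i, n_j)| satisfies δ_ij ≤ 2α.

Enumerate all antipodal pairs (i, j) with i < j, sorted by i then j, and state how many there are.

α = atan 0.25 = 14.04°;  2α = 28.07°
n_0 = (-0.9345, -0.3560)
n_1 = (-0.3813, -0.9245)
n_2 = (+0.2702, -0.9628)
n_3 = (+0.8550, -0.5186)
n_4 = (+0.9915, +0.1305)
n_5 = (+0.5748, +0.8183)
n_6 = (-0.6060, +0.7954)
  (0,1): δ = 133.27°  ·
  (0,2): δ = 95.18°  ·
  (0,3): δ = 52.09°  ·
  (0,4): δ = 13.36°  ✓
  (0,5): δ = 34.06°  ·
  (0,6): δ = 106.45°  ·
  (1,2): δ = 141.91°  ·
  (1,3): δ = 98.82°  ·
  (1,4): δ = 60.09°  ·
  (1,5): δ = 12.67°  ✓
  (1,6): δ = 59.72°  ·
  (2,3): δ = 136.91°  ·
  (2,4): δ = 98.18°  ·
  (2,5): δ = 50.76°  ·
  (2,6): δ = 21.63°  ✓
  (3,4): δ = 141.27°  ·
  (3,5): δ = 93.85°  ·
  (3,6): δ = 21.46°  ✓
  (4,5): δ = 132.58°  ·
  (4,6): δ = 60.19°  ·
  (5,6): δ = 107.61°  ·
antipodal pairs: 4

count = 4; pairs: (0,4), (1,5), (2,6), (3,6)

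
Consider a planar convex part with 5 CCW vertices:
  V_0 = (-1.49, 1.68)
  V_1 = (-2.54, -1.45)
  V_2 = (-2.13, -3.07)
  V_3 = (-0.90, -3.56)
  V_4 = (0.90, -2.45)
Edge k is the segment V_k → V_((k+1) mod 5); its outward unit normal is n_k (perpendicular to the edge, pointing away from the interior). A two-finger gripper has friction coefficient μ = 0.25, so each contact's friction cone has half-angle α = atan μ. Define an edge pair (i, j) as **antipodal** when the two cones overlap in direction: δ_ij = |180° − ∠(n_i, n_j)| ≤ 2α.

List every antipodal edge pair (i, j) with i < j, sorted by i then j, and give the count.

count = 1; pairs: (1,4)

α = atan 0.25 = 14.04°;  2α = 28.07°
n_0 = (-0.9481, +0.3180)
n_1 = (-0.9694, -0.2454)
n_2 = (-0.3701, -0.9290)
n_3 = (+0.5249, -0.8512)
n_4 = (+0.8655, +0.5009)
  (0,1): δ = 147.25°  ·
  (0,2): δ = 93.18°  ·
  (0,3): δ = 39.79°  ·
  (0,4): δ = 48.60°  ·
  (1,2): δ = 125.92°  ·
  (1,3): δ = 72.54°  ·
  (1,4): δ = 15.86°  ✓
  (2,3): δ = 126.62°  ·
  (2,4): δ = 38.22°  ·
  (3,4): δ = 91.60°  ·
antipodal pairs: 1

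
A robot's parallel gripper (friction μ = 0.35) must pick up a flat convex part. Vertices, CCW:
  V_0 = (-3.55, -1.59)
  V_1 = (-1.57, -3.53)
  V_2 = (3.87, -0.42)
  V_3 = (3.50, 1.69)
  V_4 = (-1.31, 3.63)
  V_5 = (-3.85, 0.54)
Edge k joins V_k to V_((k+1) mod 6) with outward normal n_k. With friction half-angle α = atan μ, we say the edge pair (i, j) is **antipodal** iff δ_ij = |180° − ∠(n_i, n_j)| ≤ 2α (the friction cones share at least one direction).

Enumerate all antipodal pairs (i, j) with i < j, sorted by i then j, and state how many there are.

count = 4; pairs: (0,2), (0,3), (1,4), (2,5)

α = atan 0.35 = 19.29°;  2α = 38.58°
n_0 = (-0.6999, -0.7143)
n_1 = (+0.4963, -0.8681)
n_2 = (+0.9850, +0.1727)
n_3 = (+0.3740, +0.9274)
n_4 = (-0.7725, +0.6350)
n_5 = (-0.9902, -0.1395)
  (0,1): δ = 105.83°  ·
  (0,2): δ = 35.64°  ✓
  (0,3): δ = 22.45°  ✓
  (0,4): δ = 94.99°  ·
  (0,5): δ = 142.43°  ·
  (1,2): δ = 109.81°  ·
  (1,3): δ = 51.72°  ·
  (1,4): δ = 20.82°  ✓
  (1,5): δ = 68.26°  ·
  (2,3): δ = 121.91°  ·
  (2,4): δ = 49.37°  ·
  (2,5): δ = 1.93°  ✓
  (3,4): δ = 107.45°  ·
  (3,5): δ = 60.02°  ·
  (4,5): δ = 132.56°  ·
antipodal pairs: 4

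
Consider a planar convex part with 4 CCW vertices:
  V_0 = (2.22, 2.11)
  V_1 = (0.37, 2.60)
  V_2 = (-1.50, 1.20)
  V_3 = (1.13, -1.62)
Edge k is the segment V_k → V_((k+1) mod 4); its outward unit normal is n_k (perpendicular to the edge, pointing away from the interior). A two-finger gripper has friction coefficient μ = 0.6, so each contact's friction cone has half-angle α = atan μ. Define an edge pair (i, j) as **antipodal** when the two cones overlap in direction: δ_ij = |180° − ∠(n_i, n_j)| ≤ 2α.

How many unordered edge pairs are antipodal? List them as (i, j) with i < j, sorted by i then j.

count = 3; pairs: (0,2), (1,3), (2,3)

α = atan 0.6 = 30.96°;  2α = 61.93°
n_0 = (+0.2560, +0.9667)
n_1 = (-0.5993, +0.8005)
n_2 = (-0.7313, -0.6820)
n_3 = (+0.9599, -0.2805)
  (0,1): δ = 128.34°  ·
  (0,2): δ = 32.16°  ✓
  (0,3): δ = 88.55°  ·
  (1,2): δ = 83.82°  ·
  (1,3): δ = 36.89°  ✓
  (2,3): δ = 59.29°  ✓
antipodal pairs: 3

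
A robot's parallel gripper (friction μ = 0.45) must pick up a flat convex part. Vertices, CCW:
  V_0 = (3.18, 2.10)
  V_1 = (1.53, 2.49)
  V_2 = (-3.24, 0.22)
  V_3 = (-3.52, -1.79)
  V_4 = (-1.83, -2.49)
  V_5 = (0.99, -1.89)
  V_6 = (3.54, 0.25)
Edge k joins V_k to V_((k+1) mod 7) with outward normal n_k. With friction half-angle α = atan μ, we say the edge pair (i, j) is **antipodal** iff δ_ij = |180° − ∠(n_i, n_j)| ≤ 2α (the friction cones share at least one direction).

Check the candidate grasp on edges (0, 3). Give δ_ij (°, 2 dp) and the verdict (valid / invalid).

α = atan 0.45 = 24.23°;  2α = 48.46°
edge 0: e_0 = (-1.65, +0.39);  n_0 = (+0.2300, +0.9732)
edge 3: e_3 = (+1.69, -0.70);  n_3 = (-0.3827, -0.9239)
∠(n_0, n_3) = 170.80°
δ = |180° − 170.80°| = 9.20°
9.20° ≤ 2α = 48.46°  →  valid

δ = 9.20°, valid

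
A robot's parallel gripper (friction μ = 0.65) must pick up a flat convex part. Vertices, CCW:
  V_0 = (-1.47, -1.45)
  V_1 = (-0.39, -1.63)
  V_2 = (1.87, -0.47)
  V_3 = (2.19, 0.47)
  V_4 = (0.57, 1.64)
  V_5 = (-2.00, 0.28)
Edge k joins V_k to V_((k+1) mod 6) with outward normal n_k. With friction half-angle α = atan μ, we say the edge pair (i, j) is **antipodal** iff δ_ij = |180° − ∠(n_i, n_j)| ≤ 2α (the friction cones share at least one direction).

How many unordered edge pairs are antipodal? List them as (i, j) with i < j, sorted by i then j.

count = 7; pairs: (0,3), (0,4), (1,3), (1,4), (2,4), (2,5), (3,5)

α = atan 0.65 = 33.02°;  2α = 66.05°
n_0 = (-0.1644, -0.9864)
n_1 = (+0.4566, -0.8897)
n_2 = (+0.9466, -0.3223)
n_3 = (+0.5855, +0.8107)
n_4 = (-0.4677, +0.8839)
n_5 = (-0.9561, -0.2929)
  (0,1): δ = 143.37°  ·
  (0,2): δ = 99.34°  ·
  (0,3): δ = 26.38°  ✓
  (0,4): δ = 37.35°  ✓
  (0,5): δ = 116.50°  ·
  (1,2): δ = 135.97°  ·
  (1,3): δ = 63.01°  ✓
  (1,4): δ = 0.72°  ✓
  (1,5): δ = 79.86°  ·
  (2,3): δ = 107.04°  ·
  (2,4): δ = 43.31°  ✓
  (2,5): δ = 35.83°  ✓
  (3,4): δ = 116.28°  ·
  (3,5): δ = 37.13°  ✓
  (4,5): δ = 100.85°  ·
antipodal pairs: 7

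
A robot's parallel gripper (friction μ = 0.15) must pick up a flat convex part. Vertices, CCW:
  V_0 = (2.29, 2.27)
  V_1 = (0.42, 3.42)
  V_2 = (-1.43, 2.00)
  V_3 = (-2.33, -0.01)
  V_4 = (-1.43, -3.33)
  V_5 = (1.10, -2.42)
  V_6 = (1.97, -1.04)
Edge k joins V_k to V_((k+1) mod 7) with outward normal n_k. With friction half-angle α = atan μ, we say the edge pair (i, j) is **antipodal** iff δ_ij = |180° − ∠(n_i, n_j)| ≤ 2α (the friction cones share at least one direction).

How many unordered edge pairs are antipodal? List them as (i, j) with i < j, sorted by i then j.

α = atan 0.15 = 8.53°;  2α = 17.06°
n_0 = (+0.5238, +0.8518)
n_1 = (-0.6089, +0.7933)
n_2 = (-0.9127, +0.4087)
n_3 = (-0.9652, -0.2616)
n_4 = (+0.3385, -0.9410)
n_5 = (+0.8459, -0.5333)
n_6 = (+0.9954, -0.0962)
  (0,1): δ = 110.90°  ·
  (0,2): δ = 82.53°  ·
  (0,3): δ = 43.24°  ·
  (0,4): δ = 51.37°  ·
  (0,5): δ = 89.36°  ·
  (0,6): δ = 116.07°  ·
  (1,2): δ = 151.63°  ·
  (1,3): δ = 112.34°  ·
  (1,4): δ = 17.73°  ·
  (1,5): δ = 20.26°  ·
  (1,6): δ = 46.97°  ·
  (2,3): δ = 140.71°  ·
  (2,4): δ = 46.10°  ·
  (2,5): δ = 8.11°  ✓
  (2,6): δ = 18.60°  ·
  (3,4): δ = 85.38°  ·
  (3,5): δ = 47.40°  ·
  (3,6): δ = 20.69°  ·
  (4,5): δ = 142.01°  ·
  (4,6): δ = 115.30°  ·
  (5,6): δ = 153.29°  ·
antipodal pairs: 1

count = 1; pairs: (2,5)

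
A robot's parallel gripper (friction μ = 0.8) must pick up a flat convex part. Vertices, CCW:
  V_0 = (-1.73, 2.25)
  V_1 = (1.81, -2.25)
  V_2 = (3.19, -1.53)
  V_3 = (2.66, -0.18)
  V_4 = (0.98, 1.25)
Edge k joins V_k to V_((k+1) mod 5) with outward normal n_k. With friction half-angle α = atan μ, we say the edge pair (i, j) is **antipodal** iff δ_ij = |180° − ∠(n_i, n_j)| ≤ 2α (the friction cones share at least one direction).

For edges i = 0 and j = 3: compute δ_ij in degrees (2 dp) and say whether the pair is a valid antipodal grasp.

δ = 11.40°, valid

α = atan 0.8 = 38.66°;  2α = 77.32°
edge 0: e_0 = (+3.54, -4.50);  n_0 = (-0.7860, -0.6183)
edge 3: e_3 = (-1.68, +1.43);  n_3 = (+0.6482, +0.7615)
∠(n_0, n_3) = 168.60°
δ = |180° − 168.60°| = 11.40°
11.40° ≤ 2α = 77.32°  →  valid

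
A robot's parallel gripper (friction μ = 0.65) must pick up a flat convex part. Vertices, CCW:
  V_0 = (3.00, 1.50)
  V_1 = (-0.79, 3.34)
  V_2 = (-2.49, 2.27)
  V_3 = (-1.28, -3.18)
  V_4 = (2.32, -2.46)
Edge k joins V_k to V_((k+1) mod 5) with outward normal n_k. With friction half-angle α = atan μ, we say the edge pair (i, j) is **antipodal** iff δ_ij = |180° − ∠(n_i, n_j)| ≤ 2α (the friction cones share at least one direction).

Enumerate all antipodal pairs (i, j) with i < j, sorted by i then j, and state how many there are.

α = atan 0.65 = 33.02°;  2α = 66.05°
n_0 = (+0.4367, +0.8996)
n_1 = (-0.5327, +0.8463)
n_2 = (-0.9762, -0.2167)
n_3 = (+0.1961, -0.9806)
n_4 = (+0.9856, -0.1692)
  (0,1): δ = 121.92°  ·
  (0,2): δ = 51.59°  ✓
  (0,3): δ = 37.21°  ✓
  (0,4): δ = 106.15°  ·
  (1,2): δ = 109.67°  ·
  (1,3): δ = 20.88°  ✓
  (1,4): δ = 48.07°  ✓
  (2,3): δ = 91.21°  ·
  (2,4): δ = 22.26°  ✓
  (3,4): δ = 111.05°  ·
antipodal pairs: 5

count = 5; pairs: (0,2), (0,3), (1,3), (1,4), (2,4)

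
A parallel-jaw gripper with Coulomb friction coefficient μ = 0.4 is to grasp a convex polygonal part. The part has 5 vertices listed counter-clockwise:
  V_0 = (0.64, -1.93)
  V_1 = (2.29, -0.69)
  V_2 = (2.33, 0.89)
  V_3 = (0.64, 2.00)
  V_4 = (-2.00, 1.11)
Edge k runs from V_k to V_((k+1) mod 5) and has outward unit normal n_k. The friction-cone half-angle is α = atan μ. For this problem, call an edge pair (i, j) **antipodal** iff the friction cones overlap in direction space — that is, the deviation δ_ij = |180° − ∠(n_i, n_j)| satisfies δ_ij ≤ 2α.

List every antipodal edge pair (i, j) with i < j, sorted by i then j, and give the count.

α = atan 0.4 = 21.80°;  2α = 43.60°
n_0 = (+0.6008, -0.7994)
n_1 = (+0.9997, -0.0253)
n_2 = (+0.5490, +0.8358)
n_3 = (-0.3195, +0.9476)
n_4 = (-0.7550, -0.6557)
  (0,1): δ = 128.38°  ·
  (0,2): δ = 70.22°  ·
  (0,3): δ = 18.30°  ✓
  (0,4): δ = 94.05°  ·
  (1,2): δ = 121.85°  ·
  (1,3): δ = 69.92°  ·
  (1,4): δ = 42.42°  ✓
  (2,3): δ = 128.07°  ·
  (2,4): δ = 15.73°  ✓
  (3,4): δ = 67.66°  ·
antipodal pairs: 3

count = 3; pairs: (0,3), (1,4), (2,4)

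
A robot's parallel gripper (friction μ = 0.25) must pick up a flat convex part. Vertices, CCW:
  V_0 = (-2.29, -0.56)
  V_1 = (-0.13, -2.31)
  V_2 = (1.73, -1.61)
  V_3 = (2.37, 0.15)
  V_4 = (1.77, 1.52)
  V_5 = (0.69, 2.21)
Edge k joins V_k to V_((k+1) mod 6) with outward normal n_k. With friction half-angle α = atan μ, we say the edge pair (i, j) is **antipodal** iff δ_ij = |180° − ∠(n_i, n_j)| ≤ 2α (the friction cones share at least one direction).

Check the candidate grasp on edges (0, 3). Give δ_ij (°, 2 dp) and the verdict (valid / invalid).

α = atan 0.25 = 14.04°;  2α = 28.07°
edge 0: e_0 = (+2.16, -1.75);  n_0 = (-0.6295, -0.7770)
edge 3: e_3 = (-0.60, +1.37);  n_3 = (+0.9160, +0.4012)
∠(n_0, n_3) = 152.67°
δ = |180° − 152.67°| = 27.33°
27.33° ≤ 2α = 28.07°  →  valid

δ = 27.33°, valid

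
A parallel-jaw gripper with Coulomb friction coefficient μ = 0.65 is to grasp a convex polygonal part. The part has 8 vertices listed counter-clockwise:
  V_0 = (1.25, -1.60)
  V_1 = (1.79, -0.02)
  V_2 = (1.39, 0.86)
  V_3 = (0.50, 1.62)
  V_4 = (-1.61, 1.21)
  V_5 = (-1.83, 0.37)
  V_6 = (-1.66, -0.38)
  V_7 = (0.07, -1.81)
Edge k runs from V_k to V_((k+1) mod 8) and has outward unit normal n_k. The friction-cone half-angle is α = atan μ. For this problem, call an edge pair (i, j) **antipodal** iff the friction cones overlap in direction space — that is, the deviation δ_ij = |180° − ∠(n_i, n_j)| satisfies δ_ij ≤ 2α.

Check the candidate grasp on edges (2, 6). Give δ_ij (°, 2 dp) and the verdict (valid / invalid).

α = atan 0.65 = 33.02°;  2α = 66.05°
edge 2: e_2 = (-0.89, +0.76);  n_2 = (+0.6494, +0.7605)
edge 6: e_6 = (+1.73, -1.43);  n_6 = (-0.6371, -0.7708)
∠(n_2, n_6) = 179.08°
δ = |180° − 179.08°| = 0.92°
0.92° ≤ 2α = 66.05°  →  valid

δ = 0.92°, valid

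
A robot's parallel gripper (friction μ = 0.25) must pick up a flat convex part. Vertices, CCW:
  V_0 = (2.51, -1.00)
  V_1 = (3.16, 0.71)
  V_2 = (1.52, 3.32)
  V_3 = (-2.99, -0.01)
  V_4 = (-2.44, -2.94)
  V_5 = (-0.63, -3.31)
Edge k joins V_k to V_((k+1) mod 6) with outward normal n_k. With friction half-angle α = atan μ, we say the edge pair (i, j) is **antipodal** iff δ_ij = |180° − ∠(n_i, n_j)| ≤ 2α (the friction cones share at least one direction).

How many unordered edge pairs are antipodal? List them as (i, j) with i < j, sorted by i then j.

count = 2; pairs: (1,3), (2,5)

α = atan 0.25 = 14.04°;  2α = 28.07°
n_0 = (+0.9347, -0.3553)
n_1 = (+0.8467, +0.5320)
n_2 = (-0.5940, +0.8045)
n_3 = (-0.9828, -0.1845)
n_4 = (-0.2003, -0.9797)
n_5 = (+0.5926, -0.8055)
  (0,1): δ = 127.04°  ·
  (0,2): δ = 32.75°  ·
  (0,3): δ = 31.44°  ·
  (0,4): δ = 99.26°  ·
  (0,5): δ = 147.15°  ·
  (1,2): δ = 85.70°  ·
  (1,3): δ = 21.51°  ✓
  (1,4): δ = 46.30°  ·
  (1,5): δ = 94.20°  ·
  (2,3): δ = 115.81°  ·
  (2,4): δ = 47.99°  ·
  (2,5): δ = 0.10°  ✓
  (3,4): δ = 112.18°  ·
  (3,5): δ = 64.29°  ·
  (4,5): δ = 132.11°  ·
antipodal pairs: 2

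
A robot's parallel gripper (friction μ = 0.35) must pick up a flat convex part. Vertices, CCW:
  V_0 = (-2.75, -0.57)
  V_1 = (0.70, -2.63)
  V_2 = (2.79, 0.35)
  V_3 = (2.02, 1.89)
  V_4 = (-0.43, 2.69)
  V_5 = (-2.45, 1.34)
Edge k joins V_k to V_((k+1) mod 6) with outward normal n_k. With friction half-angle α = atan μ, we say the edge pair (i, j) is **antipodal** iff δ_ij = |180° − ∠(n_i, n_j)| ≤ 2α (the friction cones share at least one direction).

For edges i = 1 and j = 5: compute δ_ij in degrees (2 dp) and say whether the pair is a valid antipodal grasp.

α = atan 0.35 = 19.29°;  2α = 38.58°
edge 1: e_1 = (+2.09, +2.98);  n_1 = (+0.8187, -0.5742)
edge 5: e_5 = (-0.30, -1.91);  n_5 = (-0.9879, +0.1552)
∠(n_1, n_5) = 153.88°
δ = |180° − 153.88°| = 26.12°
26.12° ≤ 2α = 38.58°  →  valid

δ = 26.12°, valid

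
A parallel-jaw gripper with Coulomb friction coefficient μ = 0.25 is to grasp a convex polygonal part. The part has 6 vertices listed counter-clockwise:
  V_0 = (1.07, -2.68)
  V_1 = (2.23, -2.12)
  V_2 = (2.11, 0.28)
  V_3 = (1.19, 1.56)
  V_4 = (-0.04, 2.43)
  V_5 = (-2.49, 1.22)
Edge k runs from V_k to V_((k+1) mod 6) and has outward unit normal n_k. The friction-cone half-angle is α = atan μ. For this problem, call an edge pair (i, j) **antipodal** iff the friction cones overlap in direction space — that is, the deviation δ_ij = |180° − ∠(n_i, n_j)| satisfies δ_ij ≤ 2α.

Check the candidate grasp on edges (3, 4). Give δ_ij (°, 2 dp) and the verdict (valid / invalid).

α = atan 0.25 = 14.04°;  2α = 28.07°
edge 3: e_3 = (-1.23, +0.87);  n_3 = (+0.5775, +0.8164)
edge 4: e_4 = (-2.45, -1.21);  n_4 = (-0.4428, +0.8966)
∠(n_3, n_4) = 61.56°
δ = |180° − 61.56°| = 118.44°
118.44° > 2α = 28.07°  →  invalid

δ = 118.44°, invalid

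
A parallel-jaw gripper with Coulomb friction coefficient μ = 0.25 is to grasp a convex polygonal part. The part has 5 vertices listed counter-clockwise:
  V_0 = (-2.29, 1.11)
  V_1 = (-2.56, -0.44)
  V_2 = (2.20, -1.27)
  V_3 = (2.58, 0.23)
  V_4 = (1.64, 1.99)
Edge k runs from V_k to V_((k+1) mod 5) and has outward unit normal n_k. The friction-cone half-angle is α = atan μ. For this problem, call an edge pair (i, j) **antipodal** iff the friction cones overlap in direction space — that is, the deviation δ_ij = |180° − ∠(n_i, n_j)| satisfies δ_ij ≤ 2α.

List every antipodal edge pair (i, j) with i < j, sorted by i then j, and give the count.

α = atan 0.25 = 14.04°;  2α = 28.07°
n_0 = (-0.9852, +0.1716)
n_1 = (-0.1718, -0.9851)
n_2 = (+0.9694, -0.2456)
n_3 = (+0.8821, +0.4711)
n_4 = (-0.2185, +0.9758)
  (0,1): δ = 90.01°  ·
  (0,2): δ = 4.33°  ✓
  (0,3): δ = 37.99°  ·
  (0,4): δ = 112.50°  ·
  (1,2): δ = 94.32°  ·
  (1,3): δ = 52.00°  ·
  (1,4): δ = 22.51°  ✓
  (2,3): δ = 137.68°  ·
  (2,4): δ = 63.16°  ·
  (3,4): δ = 105.48°  ·
antipodal pairs: 2

count = 2; pairs: (0,2), (1,4)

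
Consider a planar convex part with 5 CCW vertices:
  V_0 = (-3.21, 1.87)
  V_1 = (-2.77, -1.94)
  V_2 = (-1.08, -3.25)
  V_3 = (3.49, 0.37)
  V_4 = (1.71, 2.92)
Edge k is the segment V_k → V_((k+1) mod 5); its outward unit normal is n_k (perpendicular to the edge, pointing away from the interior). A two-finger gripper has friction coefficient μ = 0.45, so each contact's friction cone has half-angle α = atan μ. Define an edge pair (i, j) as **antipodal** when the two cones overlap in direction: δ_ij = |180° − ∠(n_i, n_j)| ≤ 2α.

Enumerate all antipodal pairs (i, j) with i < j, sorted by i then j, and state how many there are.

count = 3; pairs: (0,3), (1,3), (2,4)

α = atan 0.45 = 24.23°;  2α = 48.46°
n_0 = (-0.9934, -0.1147)
n_1 = (-0.6126, -0.7904)
n_2 = (+0.6209, -0.7839)
n_3 = (+0.8200, +0.5724)
n_4 = (-0.2087, +0.9780)
  (0,1): δ = 134.37°  ·
  (0,2): δ = 58.20°  ·
  (0,3): δ = 28.33°  ✓
  (0,4): δ = 95.46°  ·
  (1,2): δ = 103.84°  ·
  (1,3): δ = 17.30°  ✓
  (1,4): δ = 49.83°  ·
  (2,3): δ = 93.47°  ·
  (2,4): δ = 26.34°  ✓
  (3,4): δ = 112.87°  ·
antipodal pairs: 3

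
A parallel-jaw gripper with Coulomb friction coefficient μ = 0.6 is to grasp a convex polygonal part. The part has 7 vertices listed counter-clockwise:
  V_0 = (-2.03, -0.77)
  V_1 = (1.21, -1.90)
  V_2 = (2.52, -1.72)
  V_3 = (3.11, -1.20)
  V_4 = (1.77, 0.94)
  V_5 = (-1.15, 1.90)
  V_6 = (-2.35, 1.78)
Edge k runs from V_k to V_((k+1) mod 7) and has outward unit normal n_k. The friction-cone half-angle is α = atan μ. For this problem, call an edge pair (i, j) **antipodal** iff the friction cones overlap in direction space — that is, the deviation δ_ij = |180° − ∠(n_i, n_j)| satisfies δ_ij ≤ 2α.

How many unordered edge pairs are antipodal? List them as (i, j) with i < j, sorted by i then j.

α = atan 0.6 = 30.96°;  2α = 61.93°
n_0 = (-0.3293, -0.9442)
n_1 = (+0.1361, -0.9907)
n_2 = (+0.6612, -0.7502)
n_3 = (+0.8476, +0.5307)
n_4 = (+0.3123, +0.9500)
n_5 = (-0.0995, +0.9950)
n_6 = (-0.9922, -0.1245)
  (0,1): δ = 152.95°  ·
  (0,2): δ = 119.38°  ·
  (0,3): δ = 38.72°  ✓
  (0,4): δ = 1.03°  ✓
  (0,5): δ = 24.94°  ✓
  (0,6): δ = 116.38°  ·
  (1,2): δ = 146.43°  ·
  (1,3): δ = 65.77°  ·
  (1,4): δ = 26.02°  ✓
  (1,5): δ = 2.11°  ✓
  (1,6): δ = 89.33°  ·
  (2,3): δ = 99.34°  ·
  (2,4): δ = 59.59°  ✓
  (2,5): δ = 35.68°  ✓
  (2,6): δ = 55.76°  ✓
  (3,4): δ = 140.25°  ·
  (3,5): δ = 116.34°  ·
  (3,6): δ = 24.90°  ✓
  (4,5): δ = 156.09°  ·
  (4,6): δ = 64.65°  ·
  (5,6): δ = 88.56°  ·
antipodal pairs: 9

count = 9; pairs: (0,3), (0,4), (0,5), (1,4), (1,5), (2,4), (2,5), (2,6), (3,6)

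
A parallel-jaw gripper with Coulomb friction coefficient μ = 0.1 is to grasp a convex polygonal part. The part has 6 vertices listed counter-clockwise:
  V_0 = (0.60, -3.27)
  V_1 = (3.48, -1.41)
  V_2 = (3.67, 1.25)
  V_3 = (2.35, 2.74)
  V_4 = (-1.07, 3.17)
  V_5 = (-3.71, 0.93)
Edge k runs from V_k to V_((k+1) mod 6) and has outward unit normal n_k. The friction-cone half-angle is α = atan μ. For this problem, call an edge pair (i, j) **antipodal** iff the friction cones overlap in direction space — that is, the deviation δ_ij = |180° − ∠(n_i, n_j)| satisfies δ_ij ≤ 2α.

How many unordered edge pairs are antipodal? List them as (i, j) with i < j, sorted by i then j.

count = 2; pairs: (0,4), (2,5)

α = atan 0.1 = 5.71°;  2α = 11.42°
n_0 = (+0.5425, -0.8400)
n_1 = (+0.9975, -0.0712)
n_2 = (+0.7485, +0.6631)
n_3 = (+0.1247, +0.9922)
n_4 = (-0.6470, +0.7625)
n_5 = (-0.6979, -0.7162)
  (0,1): δ = 126.94°  ·
  (0,2): δ = 81.32°  ·
  (0,3): δ = 40.02°  ·
  (0,4): δ = 7.46°  ✓
  (0,5): δ = 102.88°  ·
  (1,2): δ = 134.38°  ·
  (1,3): δ = 93.08°  ·
  (1,4): δ = 45.60°  ·
  (1,5): δ = 49.83°  ·
  (2,3): δ = 138.70°  ·
  (2,4): δ = 91.22°  ·
  (2,5): δ = 4.20°  ✓
  (3,4): δ = 132.52°  ·
  (3,5): δ = 37.09°  ·
  (4,5): δ = 84.57°  ·
antipodal pairs: 2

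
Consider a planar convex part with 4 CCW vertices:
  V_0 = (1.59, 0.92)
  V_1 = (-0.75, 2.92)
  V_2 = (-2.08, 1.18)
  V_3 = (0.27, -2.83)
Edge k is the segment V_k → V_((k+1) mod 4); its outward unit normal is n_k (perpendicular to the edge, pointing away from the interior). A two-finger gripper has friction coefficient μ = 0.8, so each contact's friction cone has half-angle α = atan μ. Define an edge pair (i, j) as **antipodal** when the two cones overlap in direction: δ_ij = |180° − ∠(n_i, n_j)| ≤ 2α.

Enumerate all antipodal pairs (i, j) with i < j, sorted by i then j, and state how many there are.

count = 3; pairs: (0,2), (1,3), (2,3)

α = atan 0.8 = 38.66°;  2α = 77.32°
n_0 = (+0.6497, +0.7602)
n_1 = (-0.7945, +0.6073)
n_2 = (-0.8628, -0.5056)
n_3 = (+0.9433, -0.3320)
  (0,1): δ = 86.87°  ·
  (0,2): δ = 19.11°  ✓
  (0,3): δ = 111.13°  ·
  (1,2): δ = 112.24°  ·
  (1,3): δ = 18.00°  ✓
  (2,3): δ = 49.76°  ✓
antipodal pairs: 3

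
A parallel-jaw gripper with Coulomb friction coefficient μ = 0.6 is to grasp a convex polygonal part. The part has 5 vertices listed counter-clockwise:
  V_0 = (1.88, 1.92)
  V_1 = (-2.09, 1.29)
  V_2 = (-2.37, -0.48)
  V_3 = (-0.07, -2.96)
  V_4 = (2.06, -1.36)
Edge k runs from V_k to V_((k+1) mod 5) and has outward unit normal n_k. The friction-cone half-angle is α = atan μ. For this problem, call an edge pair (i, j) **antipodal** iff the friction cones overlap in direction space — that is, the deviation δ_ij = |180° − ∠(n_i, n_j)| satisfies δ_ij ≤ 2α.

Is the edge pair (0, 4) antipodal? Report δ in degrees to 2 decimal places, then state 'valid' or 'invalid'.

α = atan 0.6 = 30.96°;  2α = 61.93°
edge 0: e_0 = (-3.97, -0.63);  n_0 = (-0.1567, +0.9876)
edge 4: e_4 = (-0.18, +3.28);  n_4 = (+0.9985, +0.0548)
∠(n_0, n_4) = 95.88°
δ = |180° − 95.88°| = 84.12°
84.12° > 2α = 61.93°  →  invalid

δ = 84.12°, invalid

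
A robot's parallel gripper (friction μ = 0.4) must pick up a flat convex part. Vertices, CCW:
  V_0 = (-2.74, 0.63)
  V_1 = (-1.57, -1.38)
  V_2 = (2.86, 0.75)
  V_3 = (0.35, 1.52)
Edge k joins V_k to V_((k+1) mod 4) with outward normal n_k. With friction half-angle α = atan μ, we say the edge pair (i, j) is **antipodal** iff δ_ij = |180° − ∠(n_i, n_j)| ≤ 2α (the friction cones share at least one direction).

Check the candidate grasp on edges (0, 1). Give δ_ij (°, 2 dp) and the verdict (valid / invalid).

δ = 94.52°, invalid

α = atan 0.4 = 21.80°;  2α = 43.60°
edge 0: e_0 = (+1.17, -2.01);  n_0 = (-0.8642, -0.5031)
edge 1: e_1 = (+4.43, +2.13);  n_1 = (+0.4333, -0.9012)
∠(n_0, n_1) = 85.48°
δ = |180° − 85.48°| = 94.52°
94.52° > 2α = 43.60°  →  invalid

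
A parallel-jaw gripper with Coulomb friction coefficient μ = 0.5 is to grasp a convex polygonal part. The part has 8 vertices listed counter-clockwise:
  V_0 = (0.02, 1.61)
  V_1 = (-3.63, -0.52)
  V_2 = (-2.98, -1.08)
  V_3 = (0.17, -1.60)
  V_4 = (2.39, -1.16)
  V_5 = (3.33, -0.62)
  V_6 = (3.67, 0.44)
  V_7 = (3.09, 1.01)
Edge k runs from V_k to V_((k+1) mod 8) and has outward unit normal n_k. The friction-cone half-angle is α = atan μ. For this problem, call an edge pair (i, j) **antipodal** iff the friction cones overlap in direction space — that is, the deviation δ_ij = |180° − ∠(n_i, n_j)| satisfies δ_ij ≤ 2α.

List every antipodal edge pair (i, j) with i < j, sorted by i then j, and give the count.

count = 10; pairs: (0,2), (0,3), (0,4), (0,5), (1,6), (1,7), (2,6), (2,7), (3,7), (4,7)

α = atan 0.5 = 26.57°;  2α = 53.13°
n_0 = (-0.5040, +0.8637)
n_1 = (-0.6527, -0.7576)
n_2 = (-0.1629, -0.9866)
n_3 = (+0.1944, -0.9809)
n_4 = (+0.4981, -0.8671)
n_5 = (+0.9522, -0.3054)
n_6 = (+0.7009, +0.7132)
n_7 = (+0.1918, +0.9814)
  (0,1): δ = 71.01°  ·
  (0,2): δ = 39.64°  ✓
  (0,3): δ = 19.06°  ✓
  (0,4): δ = 0.39°  ✓
  (0,5): δ = 41.95°  ✓
  (0,6): δ = 105.23°  ·
  (0,7): δ = 138.68°  ·
  (1,2): δ = 148.63°  ·
  (1,3): δ = 128.04°  ·
  (1,4): δ = 109.38°  ·
  (1,5): δ = 67.04°  ·
  (1,6): δ = 3.76°  ✓
  (1,7): δ = 29.69°  ✓
  (2,3): δ = 159.42°  ·
  (2,4): δ = 140.75°  ·
  (2,5): δ = 98.41°  ·
  (2,6): δ = 35.13°  ✓
  (2,7): δ = 1.68°  ✓
  (3,4): δ = 161.33°  ·
  (3,5): δ = 118.99°  ·
  (3,6): δ = 55.71°  ·
  (3,7): δ = 22.27°  ✓
  (4,5): δ = 137.66°  ·
  (4,6): δ = 74.38°  ·
  (4,7): δ = 40.93°  ✓
  (5,6): δ = 116.72°  ·
  (5,7): δ = 83.27°  ·
  (6,7): δ = 146.56°  ·
antipodal pairs: 10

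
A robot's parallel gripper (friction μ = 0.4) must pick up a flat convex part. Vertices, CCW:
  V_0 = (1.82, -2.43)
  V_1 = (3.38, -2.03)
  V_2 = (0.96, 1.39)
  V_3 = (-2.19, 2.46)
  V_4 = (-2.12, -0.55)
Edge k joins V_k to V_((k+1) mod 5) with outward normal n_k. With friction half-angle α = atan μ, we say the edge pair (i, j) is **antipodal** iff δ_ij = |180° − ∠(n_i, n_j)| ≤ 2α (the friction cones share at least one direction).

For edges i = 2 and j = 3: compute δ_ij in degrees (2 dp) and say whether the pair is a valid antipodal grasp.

α = atan 0.4 = 21.80°;  2α = 43.60°
edge 2: e_2 = (-3.15, +1.07);  n_2 = (+0.3216, +0.9469)
edge 3: e_3 = (+0.07, -3.01);  n_3 = (-0.9997, -0.0232)
∠(n_2, n_3) = 110.09°
δ = |180° − 110.09°| = 69.91°
69.91° > 2α = 43.60°  →  invalid

δ = 69.91°, invalid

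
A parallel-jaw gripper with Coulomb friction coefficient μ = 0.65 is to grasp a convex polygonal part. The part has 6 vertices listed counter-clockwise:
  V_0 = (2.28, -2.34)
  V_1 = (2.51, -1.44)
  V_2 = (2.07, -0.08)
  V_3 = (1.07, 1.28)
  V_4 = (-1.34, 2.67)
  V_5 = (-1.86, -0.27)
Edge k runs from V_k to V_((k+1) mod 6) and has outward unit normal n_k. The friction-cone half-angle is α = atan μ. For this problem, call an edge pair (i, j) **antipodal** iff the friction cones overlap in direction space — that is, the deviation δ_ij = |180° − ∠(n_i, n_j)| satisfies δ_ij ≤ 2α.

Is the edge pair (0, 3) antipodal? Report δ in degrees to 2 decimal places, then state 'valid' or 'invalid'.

δ = 105.64°, invalid

α = atan 0.65 = 33.02°;  2α = 66.05°
edge 0: e_0 = (+0.23, +0.90);  n_0 = (+0.9689, -0.2476)
edge 3: e_3 = (-2.41, +1.39);  n_3 = (+0.4996, +0.8662)
∠(n_0, n_3) = 74.36°
δ = |180° − 74.36°| = 105.64°
105.64° > 2α = 66.05°  →  invalid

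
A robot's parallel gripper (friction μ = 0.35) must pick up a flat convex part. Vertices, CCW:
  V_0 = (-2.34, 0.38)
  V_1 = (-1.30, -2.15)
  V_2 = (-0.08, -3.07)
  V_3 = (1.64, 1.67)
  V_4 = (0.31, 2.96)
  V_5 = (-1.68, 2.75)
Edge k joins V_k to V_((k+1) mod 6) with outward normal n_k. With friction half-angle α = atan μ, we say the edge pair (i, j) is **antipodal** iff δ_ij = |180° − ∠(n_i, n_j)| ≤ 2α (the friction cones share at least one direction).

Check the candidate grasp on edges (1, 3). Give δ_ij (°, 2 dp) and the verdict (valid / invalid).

α = atan 0.35 = 19.29°;  2α = 38.58°
edge 1: e_1 = (+1.22, -0.92);  n_1 = (-0.6021, -0.7984)
edge 3: e_3 = (-1.33, +1.29);  n_3 = (+0.6962, +0.7178)
∠(n_1, n_3) = 172.89°
δ = |180° − 172.89°| = 7.11°
7.11° ≤ 2α = 38.58°  →  valid

δ = 7.11°, valid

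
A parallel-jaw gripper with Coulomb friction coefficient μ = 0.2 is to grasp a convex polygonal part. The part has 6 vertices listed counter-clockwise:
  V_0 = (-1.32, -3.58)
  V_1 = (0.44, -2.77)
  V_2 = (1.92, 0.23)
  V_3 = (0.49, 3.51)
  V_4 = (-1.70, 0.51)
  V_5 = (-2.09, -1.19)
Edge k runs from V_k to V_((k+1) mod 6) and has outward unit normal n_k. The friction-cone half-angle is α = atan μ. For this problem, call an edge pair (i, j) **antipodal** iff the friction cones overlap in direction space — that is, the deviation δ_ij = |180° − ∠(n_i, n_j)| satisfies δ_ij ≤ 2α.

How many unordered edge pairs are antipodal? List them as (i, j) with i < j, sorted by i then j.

α = atan 0.2 = 11.31°;  2α = 22.62°
n_0 = (+0.4181, -0.9084)
n_1 = (+0.8968, -0.4424)
n_2 = (+0.9167, +0.3996)
n_3 = (-0.8077, +0.5896)
n_4 = (-0.9747, +0.2236)
n_5 = (-0.9518, -0.3067)
  (0,1): δ = 140.97°  ·
  (0,2): δ = 91.16°  ·
  (0,3): δ = 29.16°  ·
  (0,4): δ = 52.37°  ·
  (0,5): δ = 83.14°  ·
  (1,2): δ = 130.19°  ·
  (1,3): δ = 9.87°  ✓
  (1,4): δ = 13.34°  ✓
  (1,5): δ = 44.12°  ·
  (2,3): δ = 59.69°  ·
  (2,4): δ = 36.48°  ·
  (2,5): δ = 5.70°  ✓
  (3,4): δ = 156.79°  ·
  (3,5): δ = 126.01°  ·
  (4,5): δ = 149.22°  ·
antipodal pairs: 3

count = 3; pairs: (1,3), (1,4), (2,5)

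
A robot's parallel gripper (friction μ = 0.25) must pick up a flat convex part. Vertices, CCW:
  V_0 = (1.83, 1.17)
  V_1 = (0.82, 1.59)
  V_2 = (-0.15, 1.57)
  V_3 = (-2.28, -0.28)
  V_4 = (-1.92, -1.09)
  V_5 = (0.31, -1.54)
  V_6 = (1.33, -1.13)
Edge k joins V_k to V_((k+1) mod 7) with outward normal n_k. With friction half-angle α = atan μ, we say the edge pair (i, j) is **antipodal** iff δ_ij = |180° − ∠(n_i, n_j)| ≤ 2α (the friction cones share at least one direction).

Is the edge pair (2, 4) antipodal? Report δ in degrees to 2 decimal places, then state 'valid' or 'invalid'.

α = atan 0.25 = 14.04°;  2α = 28.07°
edge 2: e_2 = (-2.13, -1.85);  n_2 = (-0.6557, +0.7550)
edge 4: e_4 = (+2.23, -0.45);  n_4 = (-0.1978, -0.9802)
∠(n_2, n_4) = 127.62°
δ = |180° − 127.62°| = 52.38°
52.38° > 2α = 28.07°  →  invalid

δ = 52.38°, invalid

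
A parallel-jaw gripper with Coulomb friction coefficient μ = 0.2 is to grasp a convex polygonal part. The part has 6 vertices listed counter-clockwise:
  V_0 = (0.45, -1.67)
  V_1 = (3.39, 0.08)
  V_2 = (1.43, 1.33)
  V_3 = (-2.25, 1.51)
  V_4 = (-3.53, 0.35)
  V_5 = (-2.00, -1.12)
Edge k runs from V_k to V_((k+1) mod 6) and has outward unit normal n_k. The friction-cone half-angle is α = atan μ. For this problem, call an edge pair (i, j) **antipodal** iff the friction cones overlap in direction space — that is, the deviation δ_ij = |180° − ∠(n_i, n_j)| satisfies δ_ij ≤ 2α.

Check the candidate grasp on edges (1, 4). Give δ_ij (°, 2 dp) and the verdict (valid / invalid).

α = atan 0.2 = 11.31°;  2α = 22.62°
edge 1: e_1 = (-1.96, +1.25);  n_1 = (+0.5377, +0.8431)
edge 4: e_4 = (+1.53, -1.47);  n_4 = (-0.6928, -0.7211)
∠(n_1, n_4) = 168.67°
δ = |180° − 168.67°| = 11.33°
11.33° ≤ 2α = 22.62°  →  valid

δ = 11.33°, valid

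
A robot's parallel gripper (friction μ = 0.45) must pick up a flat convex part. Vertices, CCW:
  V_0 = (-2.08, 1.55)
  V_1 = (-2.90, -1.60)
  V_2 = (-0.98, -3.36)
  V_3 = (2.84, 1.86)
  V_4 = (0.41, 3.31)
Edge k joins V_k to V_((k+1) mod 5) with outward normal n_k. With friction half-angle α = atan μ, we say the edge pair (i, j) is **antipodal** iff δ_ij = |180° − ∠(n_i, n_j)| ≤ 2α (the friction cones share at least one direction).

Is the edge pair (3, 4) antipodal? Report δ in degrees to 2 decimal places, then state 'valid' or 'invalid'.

δ = 113.92°, invalid

α = atan 0.45 = 24.23°;  2α = 48.46°
edge 3: e_3 = (-2.43, +1.45);  n_3 = (+0.5124, +0.8587)
edge 4: e_4 = (-2.49, -1.76);  n_4 = (-0.5772, +0.8166)
∠(n_3, n_4) = 66.08°
δ = |180° − 66.08°| = 113.92°
113.92° > 2α = 48.46°  →  invalid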